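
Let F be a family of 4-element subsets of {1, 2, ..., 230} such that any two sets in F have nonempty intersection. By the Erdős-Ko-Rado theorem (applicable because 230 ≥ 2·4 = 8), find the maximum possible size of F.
max |F| = C(229, 3) = 1975354

The Erdős-Ko-Rado theorem states: for n ≥ 2k, an intersecting family of k-subsets of an n-element set has size at most C(n − 1, k − 1), with equality for 'star' families {A ⊆ [n] : |A| = k, i ∈ A} (fix an element i). For n = 230, k = 4: C(229, 3) = 1975354.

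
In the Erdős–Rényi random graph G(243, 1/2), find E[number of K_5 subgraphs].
E[# K_5] = C(243, 5) · (1/2)^C(5, 2) = 6774333588 / 2^10 = 1693583397/256 ≈ 6615560.144531

For each 5-subset S of vertices (there are C(243, 5) = 6774333588 such S), let X_S = 1 if S induces a K_5 (all C(5, 2) = 10 edges present). Then P(X_S = 1) = (1/2)^10 = 1/1024. By linearity of expectation, E[# K_5] = C(243, 5) · (1/2)^10 = 6774333588 / 1024 = 1693583397/256 ≈ 6615560.144531.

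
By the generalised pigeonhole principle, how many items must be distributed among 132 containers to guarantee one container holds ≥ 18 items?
n = (18 − 1)·132 + 1 = 2245

By the generalised pigeonhole principle, to guarantee some box contains ≥ r objects we need more than (r − 1) · k objects total. Threshold: n = (r − 1) · k + 1. With r = 18 and k = 132: n = 17 · 132 + 1 = 2244 + 1 = 2245. For n = 2244 = 17 · 132, we can put exactly 17 objects in every box, avoiding 18 in any single one — so 2245 is tight.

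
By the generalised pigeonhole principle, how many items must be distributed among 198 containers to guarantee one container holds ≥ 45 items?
n = (45 − 1)·198 + 1 = 8713

By the generalised pigeonhole principle, to guarantee some box contains ≥ r objects we need more than (r − 1) · k objects total. Threshold: n = (r − 1) · k + 1. With r = 45 and k = 198: n = 44 · 198 + 1 = 8712 + 1 = 8713. For n = 8712 = 44 · 198, we can put exactly 44 objects in every box, avoiding 45 in any single one — so 8713 is tight.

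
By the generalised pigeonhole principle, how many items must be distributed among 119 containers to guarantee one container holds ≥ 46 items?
n = (46 − 1)·119 + 1 = 5356

By the generalised pigeonhole principle, to guarantee some box contains ≥ r objects we need more than (r − 1) · k objects total. Threshold: n = (r − 1) · k + 1. With r = 46 and k = 119: n = 45 · 119 + 1 = 5355 + 1 = 5356. For n = 5355 = 45 · 119, we can put exactly 45 objects in every box, avoiding 46 in any single one — so 5356 is tight.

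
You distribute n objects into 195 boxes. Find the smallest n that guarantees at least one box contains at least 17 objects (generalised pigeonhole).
n = (17 − 1)·195 + 1 = 3121

By the generalised pigeonhole principle, to guarantee some box contains ≥ r objects we need more than (r − 1) · k objects total. Threshold: n = (r − 1) · k + 1. With r = 17 and k = 195: n = 16 · 195 + 1 = 3120 + 1 = 3121. For n = 3120 = 16 · 195, we can put exactly 16 objects in every box, avoiding 17 in any single one — so 3121 is tight.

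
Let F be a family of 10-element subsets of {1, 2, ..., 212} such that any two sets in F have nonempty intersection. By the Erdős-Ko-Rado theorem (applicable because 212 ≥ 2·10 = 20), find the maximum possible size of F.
max |F| = C(211, 9) = 1921613187223730

The Erdős-Ko-Rado theorem states: for n ≥ 2k, an intersecting family of k-subsets of an n-element set has size at most C(n − 1, k − 1), with equality for 'star' families {A ⊆ [n] : |A| = k, i ∈ A} (fix an element i). For n = 212, k = 10: C(211, 9) = 1921613187223730.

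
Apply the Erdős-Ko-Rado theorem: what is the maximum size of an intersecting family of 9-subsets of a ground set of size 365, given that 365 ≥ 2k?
max |F| = C(364, 8) = 7073778387358683

Erdős-Ko-Rado (1961): when n ≥ 2k, max |F| = C(n−1, k−1). The bound is attained by the star {A : i ∈ A} for any fixed i ∈ [n]. Here C(365−1, 9−1) = C(364, 8) = 7073778387358683.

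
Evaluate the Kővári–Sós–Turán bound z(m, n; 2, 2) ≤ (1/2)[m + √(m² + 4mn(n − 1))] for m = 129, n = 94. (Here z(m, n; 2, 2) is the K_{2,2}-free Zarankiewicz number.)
z(129, 94; 2, 2) ≤ (1/2)[129 + √(129² + 4·129·94·93)] = (1/2)[129 + √4527513] = 1128.3977

Kővári–Sós–Turán: let r_1, ..., r_129 be the row sums and z = Σ r_i the total number of 1s. Each pair of columns can share at most one row with both entries 1 (else a 2×2 all-ones block appears), so Σ_i C(r_i, 2) ≤ C(94, 2) = 4371. By convexity Σ_i C(r_i, 2) ≥ 129·C(z/129, 2) = z(z − 129)/(2·129), giving z² − 129z − 129·94·93 ≤ 0 and hence z ≤ (1/2)[129 + √(16641 + 4·1127718)] = (1/2)[129 + √4527513] ≈ (1/2)(129 + 2127.7953) = 1128.3977.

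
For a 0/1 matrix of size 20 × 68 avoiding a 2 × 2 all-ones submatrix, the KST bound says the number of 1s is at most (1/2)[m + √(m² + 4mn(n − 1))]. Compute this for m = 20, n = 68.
z(20, 68; 2, 2) ≤ (1/2)[20 + √(20² + 4·20·68·67)] = (1/2)[20 + √364880] = 312.0265

Kővári–Sós–Turán: let r_1, ..., r_20 be the row sums and z = Σ r_i the total number of 1s. Each pair of columns can share at most one row with both entries 1 (else a 2×2 all-ones block appears), so Σ_i C(r_i, 2) ≤ C(68, 2) = 2278. By convexity Σ_i C(r_i, 2) ≥ 20·C(z/20, 2) = z(z − 20)/(2·20), giving z² − 20z − 20·68·67 ≤ 0 and hence z ≤ (1/2)[20 + √(400 + 4·91120)] = (1/2)[20 + √364880] ≈ (1/2)(20 + 604.053) = 312.0265.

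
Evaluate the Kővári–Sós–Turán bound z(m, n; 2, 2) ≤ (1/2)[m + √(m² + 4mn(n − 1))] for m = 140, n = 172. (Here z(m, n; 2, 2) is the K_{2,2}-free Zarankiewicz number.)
z(140, 172; 2, 2) ≤ (1/2)[140 + √(140² + 4·140·172·171)] = (1/2)[140 + √16490320] = 2100.4138

Kővári–Sós–Turán: let r_1, ..., r_140 be the row sums and z = Σ r_i the total number of 1s. Each pair of columns can share at most one row with both entries 1 (else a 2×2 all-ones block appears), so Σ_i C(r_i, 2) ≤ C(172, 2) = 14706. By convexity Σ_i C(r_i, 2) ≥ 140·C(z/140, 2) = z(z − 140)/(2·140), giving z² − 140z − 140·172·171 ≤ 0 and hence z ≤ (1/2)[140 + √(19600 + 4·4117680)] = (1/2)[140 + √16490320] ≈ (1/2)(140 + 4060.8275) = 2100.4138.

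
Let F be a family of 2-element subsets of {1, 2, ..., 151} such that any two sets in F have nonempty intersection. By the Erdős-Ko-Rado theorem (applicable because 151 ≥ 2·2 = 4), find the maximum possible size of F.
max |F| = C(150, 1) = 150

The Erdős-Ko-Rado theorem states: for n ≥ 2k, an intersecting family of k-subsets of an n-element set has size at most C(n − 1, k − 1), with equality for 'star' families {A ⊆ [n] : |A| = k, i ∈ A} (fix an element i). For n = 151, k = 2: C(150, 1) = 150.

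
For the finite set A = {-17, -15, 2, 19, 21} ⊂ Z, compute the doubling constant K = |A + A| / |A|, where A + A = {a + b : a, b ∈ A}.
K = |A + A| / |A| = 13/5

Enumerate A + A = {a + b : a, b ∈ A}. With |A| = 5, there are |A|^2 = 25 ordered sum pairs; collecting distinct values, A + A = {-34, -32, -30, -15, -13, 2, 4, 6, 21, 23, 38, 40, 42}, so |A + A| = 13. Thus K = 13/5. For comparison, the minimum possible |A + A| over all 5-element sets is 2·5 − 1 = 9 (so min K = 9/5), attained only by arithmetic progressions.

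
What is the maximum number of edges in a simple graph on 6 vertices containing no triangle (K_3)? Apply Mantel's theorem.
ex(6, K_3) = ⌊6^2/4⌋ = 9

Mantel (1907): a triangle-free graph on n vertices has at most ⌊n^2/4⌋ edges, with equality for the complete bipartite graph K_{⌊n/2⌋, ⌈n/2⌉}. For n = 6: ⌊6^2/4⌋ = ⌊36/4⌋ = 9. The extremal graph is K_{3, 3}, which has 3·3 = 9 edges.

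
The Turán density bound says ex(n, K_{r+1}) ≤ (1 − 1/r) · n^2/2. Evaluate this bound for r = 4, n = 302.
Turán density bound = (3/4) · 302^2/2 = 68403/2 ≈ 34201.5

Turán's theorem: ex(n, K_{r+1}) is achieved by the complete r-partite Turán graph T(n, r) with parts as balanced as possible, and is at most (1 − 1/r) · n^2/2. For r = 4, n = 302: the density bound is (3/4) · 91204/2 = 68403/2 ≈ 34201.5. The integer-valued extremum is e(T(302, 4)) = 34201, which is strictly less than the density bound 68403/2 since 4 ∤ 302 (the parts of T(302, 4) cannot all be equal).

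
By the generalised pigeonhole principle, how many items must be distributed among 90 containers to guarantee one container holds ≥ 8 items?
n = (8 − 1)·90 + 1 = 631

By the generalised pigeonhole principle, to guarantee some box contains ≥ r objects we need more than (r − 1) · k objects total. Threshold: n = (r − 1) · k + 1. With r = 8 and k = 90: n = 7 · 90 + 1 = 630 + 1 = 631. For n = 630 = 7 · 90, we can put exactly 7 objects in every box, avoiding 8 in any single one — so 631 is tight.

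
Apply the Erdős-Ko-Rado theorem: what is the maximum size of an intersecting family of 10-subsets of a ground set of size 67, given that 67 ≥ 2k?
max |F| = C(66, 9) = 37014131440

Erdős-Ko-Rado (1961): when n ≥ 2k, max |F| = C(n−1, k−1). The bound is attained by the star {A : i ∈ A} for any fixed i ∈ [n]. Here C(67−1, 10−1) = C(66, 9) = 37014131440.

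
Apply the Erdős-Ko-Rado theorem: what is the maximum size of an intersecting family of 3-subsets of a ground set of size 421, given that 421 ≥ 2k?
max |F| = C(420, 2) = 87990

Erdős-Ko-Rado (1961): when n ≥ 2k, max |F| = C(n−1, k−1). The bound is attained by the star {A : i ∈ A} for any fixed i ∈ [n]. Here C(421−1, 3−1) = C(420, 2) = 87990.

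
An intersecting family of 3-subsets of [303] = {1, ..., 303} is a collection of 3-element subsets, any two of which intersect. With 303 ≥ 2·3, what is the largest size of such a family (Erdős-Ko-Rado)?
max |F| = C(302, 2) = 45451

Erdős-Ko-Rado (1961): when n ≥ 2k, max |F| = C(n−1, k−1). The bound is attained by the star {A : i ∈ A} for any fixed i ∈ [n]. Here C(303−1, 3−1) = C(302, 2) = 45451.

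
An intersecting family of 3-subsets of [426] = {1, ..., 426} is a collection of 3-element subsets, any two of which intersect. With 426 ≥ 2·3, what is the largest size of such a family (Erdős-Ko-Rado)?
max |F| = C(425, 2) = 90100

Erdős-Ko-Rado (1961): when n ≥ 2k, max |F| = C(n−1, k−1). The bound is attained by the star {A : i ∈ A} for any fixed i ∈ [n]. Here C(426−1, 3−1) = C(425, 2) = 90100.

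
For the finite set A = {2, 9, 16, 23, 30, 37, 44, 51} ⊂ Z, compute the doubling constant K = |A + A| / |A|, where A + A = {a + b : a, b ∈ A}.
K = |A + A| / |A| = 15/8

Enumerate A + A = {a + b : a, b ∈ A}. With |A| = 8, there are |A|^2 = 64 ordered sum pairs; collecting distinct values, A + A = {4, 11, 18, 25, 32, 39, 46, 53, 60, 67, 74, 81, 88, 95, 102}, so |A + A| = 15. Thus K = 15/8. Here |A + A| = 2|A| − 1 = 15, the minimum possible — so K = 15/8 is minimal, which holds iff A is an arithmetic progression.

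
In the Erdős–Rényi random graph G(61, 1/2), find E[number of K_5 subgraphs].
E[# K_5] = C(61, 5) · (1/2)^C(5, 2) = 5949147 / 2^10 ≈ 5809.713867

For each 5-subset S of vertices (there are C(61, 5) = 5949147 such S), let X_S = 1 if S induces a K_5 (all C(5, 2) = 10 edges present). Then P(X_S = 1) = (1/2)^10 = 1/1024. By linearity of expectation, E[# K_5] = C(61, 5) · (1/2)^10 = 5949147 / 1024 ≈ 5809.713867.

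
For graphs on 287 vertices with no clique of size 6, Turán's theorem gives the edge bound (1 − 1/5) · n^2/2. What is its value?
Turán density bound = (4/5) · 287^2/2 = 164738/5 ≈ 32947.6

Turán's theorem: ex(n, K_{r+1}) is achieved by the complete r-partite Turán graph T(n, r) with parts as balanced as possible, and is at most (1 − 1/r) · n^2/2. For r = 5, n = 287: the density bound is (4/5) · 82369/2 = 164738/5 ≈ 32947.6. The integer-valued extremum is e(T(287, 5)) = 32947, which is strictly less than the density bound 164738/5 since 5 ∤ 287 (the parts of T(287, 5) cannot all be equal).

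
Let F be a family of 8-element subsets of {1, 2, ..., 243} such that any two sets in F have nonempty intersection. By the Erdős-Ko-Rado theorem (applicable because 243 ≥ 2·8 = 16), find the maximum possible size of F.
max |F| = C(242, 7) = 8835849720368

The Erdős-Ko-Rado theorem states: for n ≥ 2k, an intersecting family of k-subsets of an n-element set has size at most C(n − 1, k − 1), with equality for 'star' families {A ⊆ [n] : |A| = k, i ∈ A} (fix an element i). For n = 243, k = 8: C(242, 7) = 8835849720368.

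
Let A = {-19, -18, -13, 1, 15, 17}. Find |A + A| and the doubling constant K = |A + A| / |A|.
K = |A + A| / |A| = 20/6 = 10/3

Enumerate A + A = {a + b : a, b ∈ A}. With |A| = 6, there are |A|^2 = 36 ordered sum pairs; collecting distinct values, A + A = {-38, -37, -36, -32, -31, -26, -18, -17, -12, -4, -3, -2, -1, 2, 4, 16, 18, 30, 32, 34}, so |A + A| = 20. Thus K = 20/6 = 10/3. For comparison, the minimum possible |A + A| over all 6-element sets is 2·6 − 1 = 11 (so min K = 11/6), attained only by arithmetic progressions.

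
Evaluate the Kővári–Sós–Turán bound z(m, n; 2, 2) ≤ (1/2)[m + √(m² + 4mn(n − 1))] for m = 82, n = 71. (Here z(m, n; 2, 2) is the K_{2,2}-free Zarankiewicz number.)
z(82, 71; 2, 2) ≤ (1/2)[82 + √(82² + 4·82·71·70)] = (1/2)[82 + √1636884] = 680.7038

Kővári–Sós–Turán: let r_1, ..., r_82 be the row sums and z = Σ r_i the total number of 1s. Each pair of columns can share at most one row with both entries 1 (else a 2×2 all-ones block appears), so Σ_i C(r_i, 2) ≤ C(71, 2) = 2485. By convexity Σ_i C(r_i, 2) ≥ 82·C(z/82, 2) = z(z − 82)/(2·82), giving z² − 82z − 82·71·70 ≤ 0 and hence z ≤ (1/2)[82 + √(6724 + 4·407540)] = (1/2)[82 + √1636884] ≈ (1/2)(82 + 1279.4077) = 680.7038.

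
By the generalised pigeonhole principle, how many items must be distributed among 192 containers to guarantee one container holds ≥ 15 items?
n = (15 − 1)·192 + 1 = 2689

By the generalised pigeonhole principle, to guarantee some box contains ≥ r objects we need more than (r − 1) · k objects total. Threshold: n = (r − 1) · k + 1. With r = 15 and k = 192: n = 14 · 192 + 1 = 2688 + 1 = 2689. For n = 2688 = 14 · 192, we can put exactly 14 objects in every box, avoiding 15 in any single one — so 2689 is tight.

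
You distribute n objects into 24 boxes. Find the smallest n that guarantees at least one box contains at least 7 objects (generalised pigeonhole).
n = (7 − 1)·24 + 1 = 145

By the generalised pigeonhole principle, to guarantee some box contains ≥ r objects we need more than (r − 1) · k objects total. Threshold: n = (r − 1) · k + 1. With r = 7 and k = 24: n = 6 · 24 + 1 = 144 + 1 = 145. For n = 144 = 6 · 24, we can put exactly 6 objects in every box, avoiding 7 in any single one — so 145 is tight.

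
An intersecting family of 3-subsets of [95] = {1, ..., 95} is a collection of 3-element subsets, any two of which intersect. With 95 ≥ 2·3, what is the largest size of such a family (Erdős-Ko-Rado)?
max |F| = C(94, 2) = 4371

Erdős-Ko-Rado (1961): when n ≥ 2k, max |F| = C(n−1, k−1). The bound is attained by the star {A : i ∈ A} for any fixed i ∈ [n]. Here C(95−1, 3−1) = C(94, 2) = 4371.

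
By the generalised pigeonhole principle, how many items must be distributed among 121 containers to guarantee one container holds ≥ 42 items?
n = (42 − 1)·121 + 1 = 4962

By the generalised pigeonhole principle, to guarantee some box contains ≥ r objects we need more than (r − 1) · k objects total. Threshold: n = (r − 1) · k + 1. With r = 42 and k = 121: n = 41 · 121 + 1 = 4961 + 1 = 4962. For n = 4961 = 41 · 121, we can put exactly 41 objects in every box, avoiding 42 in any single one — so 4962 is tight.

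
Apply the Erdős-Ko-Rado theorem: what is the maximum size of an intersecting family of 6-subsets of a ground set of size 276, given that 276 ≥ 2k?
max |F| = C(275, 5) = 12635803180

Erdős-Ko-Rado (1961): when n ≥ 2k, max |F| = C(n−1, k−1). The bound is attained by the star {A : i ∈ A} for any fixed i ∈ [n]. Here C(276−1, 6−1) = C(275, 5) = 12635803180.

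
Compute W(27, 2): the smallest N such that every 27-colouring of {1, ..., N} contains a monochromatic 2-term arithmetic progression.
W(27, 2) = 27 + 1 = 28

A 2-term AP is any pair of integers, so a monochromatic 2-AP exists iff some colour is used at least twice. With 27 colours, the colouring i ↦ i on {1, ..., 27} uses each colour once, avoiding any monochromatic pair, so W(27, 2) > 27. For {1, ..., 28}, pigeonhole forces two integers of the same colour, which form a monochromatic 2-AP. Hence W(27, 2) = 28.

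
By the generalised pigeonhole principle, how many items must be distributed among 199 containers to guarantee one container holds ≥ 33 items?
n = (33 − 1)·199 + 1 = 6369

By the generalised pigeonhole principle, to guarantee some box contains ≥ r objects we need more than (r − 1) · k objects total. Threshold: n = (r − 1) · k + 1. With r = 33 and k = 199: n = 32 · 199 + 1 = 6368 + 1 = 6369. For n = 6368 = 32 · 199, we can put exactly 32 objects in every box, avoiding 33 in any single one — so 6369 is tight.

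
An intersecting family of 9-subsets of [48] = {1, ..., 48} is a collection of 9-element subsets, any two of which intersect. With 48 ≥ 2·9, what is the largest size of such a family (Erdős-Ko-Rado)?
max |F| = C(47, 8) = 314457495

The Erdős-Ko-Rado theorem states: for n ≥ 2k, an intersecting family of k-subsets of an n-element set has size at most C(n − 1, k − 1), with equality for 'star' families {A ⊆ [n] : |A| = k, i ∈ A} (fix an element i). For n = 48, k = 9: C(47, 8) = 314457495.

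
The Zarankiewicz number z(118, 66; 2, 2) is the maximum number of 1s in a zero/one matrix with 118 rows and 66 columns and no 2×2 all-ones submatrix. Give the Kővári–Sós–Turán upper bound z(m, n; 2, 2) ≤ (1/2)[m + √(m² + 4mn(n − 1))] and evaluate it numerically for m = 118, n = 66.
z(118, 66; 2, 2) ≤ (1/2)[118 + √(118² + 4·118·66·65)] = (1/2)[118 + √2038804] = 772.9335

Kővári–Sós–Turán: let r_1, ..., r_118 be the row sums and z = Σ r_i the total number of 1s. Each pair of columns can share at most one row with both entries 1 (else a 2×2 all-ones block appears), so Σ_i C(r_i, 2) ≤ C(66, 2) = 2145. By convexity Σ_i C(r_i, 2) ≥ 118·C(z/118, 2) = z(z − 118)/(2·118), giving z² − 118z − 118·66·65 ≤ 0 and hence z ≤ (1/2)[118 + √(13924 + 4·506220)] = (1/2)[118 + √2038804] ≈ (1/2)(118 + 1427.8669) = 772.9335.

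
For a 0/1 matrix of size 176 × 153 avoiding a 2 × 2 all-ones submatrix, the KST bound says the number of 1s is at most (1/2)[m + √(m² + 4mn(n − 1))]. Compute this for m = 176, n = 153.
z(176, 153; 2, 2) ≤ (1/2)[176 + √(176² + 4·176·153·152)] = (1/2)[176 + √16403200] = 2113.0432

Kővári–Sós–Turán: let r_1, ..., r_176 be the row sums and z = Σ r_i the total number of 1s. Each pair of columns can share at most one row with both entries 1 (else a 2×2 all-ones block appears), so Σ_i C(r_i, 2) ≤ C(153, 2) = 11628. By convexity Σ_i C(r_i, 2) ≥ 176·C(z/176, 2) = z(z − 176)/(2·176), giving z² − 176z − 176·153·152 ≤ 0 and hence z ≤ (1/2)[176 + √(30976 + 4·4093056)] = (1/2)[176 + √16403200] ≈ (1/2)(176 + 4050.0864) = 2113.0432.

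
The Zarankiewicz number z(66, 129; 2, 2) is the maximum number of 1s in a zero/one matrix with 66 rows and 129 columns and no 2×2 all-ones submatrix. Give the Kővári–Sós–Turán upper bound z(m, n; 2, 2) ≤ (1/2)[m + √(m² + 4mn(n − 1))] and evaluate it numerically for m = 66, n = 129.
z(66, 129; 2, 2) ≤ (1/2)[66 + √(66² + 4·66·129·128)] = (1/2)[66 + √4363524] = 1077.4525

Kővári–Sós–Turán: let r_1, ..., r_66 be the row sums and z = Σ r_i the total number of 1s. Each pair of columns can share at most one row with both entries 1 (else a 2×2 all-ones block appears), so Σ_i C(r_i, 2) ≤ C(129, 2) = 8256. By convexity Σ_i C(r_i, 2) ≥ 66·C(z/66, 2) = z(z − 66)/(2·66), giving z² − 66z − 66·129·128 ≤ 0 and hence z ≤ (1/2)[66 + √(4356 + 4·1089792)] = (1/2)[66 + √4363524] ≈ (1/2)(66 + 2088.905) = 1077.4525.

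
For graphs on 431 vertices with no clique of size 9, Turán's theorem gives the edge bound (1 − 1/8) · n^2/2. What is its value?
Turán density bound = (7/8) · 431^2/2 = 1300327/16 ≈ 81270.4375

Turán's theorem: ex(n, K_{r+1}) is achieved by the complete r-partite Turán graph T(n, r) with parts as balanced as possible, and is at most (1 − 1/r) · n^2/2. For r = 8, n = 431: the density bound is (7/8) · 185761/2 = 1300327/16 ≈ 81270.4375. The integer-valued extremum is e(T(431, 8)) = 81270, which is strictly less than the density bound 1300327/16 since 8 ∤ 431 (the parts of T(431, 8) cannot all be equal).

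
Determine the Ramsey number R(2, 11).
R(2, 11) = 11

R(2, k) = k for all k ≥ 2: in a 2-colouring of K_k, either some edge is red (a red K_2) or all edges are blue (a blue K_k). And K_{10} coloured all-blue has no blue K_11, so R(2, 11) > 10. Hence R(2, 11) = 11.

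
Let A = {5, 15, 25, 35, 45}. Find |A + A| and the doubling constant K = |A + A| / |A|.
K = |A + A| / |A| = 9/5

Enumerate A + A = {a + b : a, b ∈ A}. With |A| = 5, there are |A|^2 = 25 ordered sum pairs; collecting distinct values, A + A = {10, 20, 30, 40, 50, 60, 70, 80, 90}, so |A + A| = 9. Thus K = 9/5. Here |A + A| = 2|A| − 1 = 9, the minimum possible — so K = 9/5 is minimal, which holds iff A is an arithmetic progression.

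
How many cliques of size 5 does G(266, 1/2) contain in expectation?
E[# K_5] = C(266, 5) · (1/2)^C(5, 2) = 10685804668 / 2^10 = 2671451167/256 ≈ 10435356.121094

For each 5-subset S of vertices (there are C(266, 5) = 10685804668 such S), let X_S = 1 if S induces a K_5 (all C(5, 2) = 10 edges present). Then P(X_S = 1) = (1/2)^10 = 1/1024. By linearity of expectation, E[# K_5] = C(266, 5) · (1/2)^10 = 10685804668 / 1024 = 2671451167/256 ≈ 10435356.121094.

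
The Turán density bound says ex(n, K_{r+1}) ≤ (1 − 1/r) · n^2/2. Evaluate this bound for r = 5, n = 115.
Turán density bound = (4/5) · 115^2/2 = 5290

Turán's theorem: ex(n, K_{r+1}) is achieved by the complete r-partite Turán graph T(n, r) with parts as balanced as possible, and is at most (1 − 1/r) · n^2/2. For r = 5, n = 115: the density bound is (4/5) · 13225/2 = 5290. Since 5 ∣ 115, the Turán graph T(115, 5) has parts of equal size 23, and its edge count e(T(115, 5)) = 5290 attains the density bound exactly.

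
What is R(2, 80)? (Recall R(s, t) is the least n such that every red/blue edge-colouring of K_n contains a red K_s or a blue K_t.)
R(2, 80) = 80

R(2, k) = k for all k ≥ 2: in a 2-colouring of K_k, either some edge is red (a red K_2) or all edges are blue (a blue K_k). And K_{79} coloured all-blue has no blue K_80, so R(2, 80) > 79. Hence R(2, 80) = 80.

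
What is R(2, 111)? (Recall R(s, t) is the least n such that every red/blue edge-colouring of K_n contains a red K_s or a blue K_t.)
R(2, 111) = 111

R(2, k) = k for all k ≥ 2: in a 2-colouring of K_k, either some edge is red (a red K_2) or all edges are blue (a blue K_k). And K_{110} coloured all-blue has no blue K_111, so R(2, 111) > 110. Hence R(2, 111) = 111.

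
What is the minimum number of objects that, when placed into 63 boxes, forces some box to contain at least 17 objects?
n = (17 − 1)·63 + 1 = 1009

By the generalised pigeonhole principle, to guarantee some box contains ≥ r objects we need more than (r − 1) · k objects total. Threshold: n = (r − 1) · k + 1. With r = 17 and k = 63: n = 16 · 63 + 1 = 1008 + 1 = 1009. For n = 1008 = 16 · 63, we can put exactly 16 objects in every box, avoiding 17 in any single one — so 1009 is tight.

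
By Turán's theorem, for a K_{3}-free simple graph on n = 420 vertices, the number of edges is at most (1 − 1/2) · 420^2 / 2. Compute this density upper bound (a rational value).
Turán density bound = (1/2) · 420^2/2 = 44100

Turán's theorem: ex(n, K_{r+1}) is achieved by the complete r-partite Turán graph T(n, r) with parts as balanced as possible, and is at most (1 − 1/r) · n^2/2. For r = 2, n = 420: the density bound is (1/2) · 176400/2 = 44100. Since 2 ∣ 420, the Turán graph T(420, 2) has parts of equal size 210, and its edge count e(T(420, 2)) = 44100 attains the density bound exactly.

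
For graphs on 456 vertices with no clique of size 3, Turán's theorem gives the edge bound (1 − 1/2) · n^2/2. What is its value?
Turán density bound = (1/2) · 456^2/2 = 51984

Turán's theorem: ex(n, K_{r+1}) is achieved by the complete r-partite Turán graph T(n, r) with parts as balanced as possible, and is at most (1 − 1/r) · n^2/2. For r = 2, n = 456: the density bound is (1/2) · 207936/2 = 51984. Since 2 ∣ 456, the Turán graph T(456, 2) has parts of equal size 228, and its edge count e(T(456, 2)) = 51984 attains the density bound exactly.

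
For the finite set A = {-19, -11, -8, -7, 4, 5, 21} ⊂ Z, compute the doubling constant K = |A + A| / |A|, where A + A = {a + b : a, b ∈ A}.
K = |A + A| / |A| = 24/7

Enumerate A + A = {a + b : a, b ∈ A}. With |A| = 7, there are |A|^2 = 49 ordered sum pairs; collecting distinct values, A + A = {-38, -30, -27, -26, -22, -19, -18, -16, -15, -14, -7, -6, -4, -3, -2, 2, 8, 9, 10, 13, 14, 25, 26, 42}, so |A + A| = 24. Thus K = 24/7. For comparison, the minimum possible |A + A| over all 7-element sets is 2·7 − 1 = 13 (so min K = 13/7), attained only by arithmetic progressions.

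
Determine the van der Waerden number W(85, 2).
W(85, 2) = 85 + 1 = 86

A 2-term AP is any pair of integers, so a monochromatic 2-AP exists iff some colour is used at least twice. With 85 colours, the colouring i ↦ i on {1, ..., 85} uses each colour once, avoiding any monochromatic pair, so W(85, 2) > 85. For {1, ..., 86}, pigeonhole forces two integers of the same colour, which form a monochromatic 2-AP. Hence W(85, 2) = 86.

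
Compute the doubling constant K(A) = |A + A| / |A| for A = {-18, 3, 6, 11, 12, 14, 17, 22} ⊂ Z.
K = |A + A| / |A| = 29/8

Enumerate A + A = {a + b : a, b ∈ A}. With |A| = 8, there are |A|^2 = 64 ordered sum pairs; collecting distinct values, A + A = {-36, -15, -12, -7, -6, -4, -1, 4, 6, 9, 12, 14, 15, 17, 18, 20, 22, 23, 24, 25, 26, 28, 29, 31, 33, 34, 36, 39, 44}, so |A + A| = 29. Thus K = 29/8. For comparison, the minimum possible |A + A| over all 8-element sets is 2·8 − 1 = 15 (so min K = 15/8), attained only by arithmetic progressions.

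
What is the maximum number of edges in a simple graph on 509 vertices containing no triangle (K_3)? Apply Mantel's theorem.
ex(509, K_3) = ⌊509^2/4⌋ = 64770

Mantel (1907): a triangle-free graph on n vertices has at most ⌊n^2/4⌋ edges, with equality for the complete bipartite graph K_{⌊n/2⌋, ⌈n/2⌉}. For n = 509: ⌊509^2/4⌋ = ⌊259081/4⌋ = 64770. The extremal graph is K_{254, 255}, which has 254·255 = 64770 edges.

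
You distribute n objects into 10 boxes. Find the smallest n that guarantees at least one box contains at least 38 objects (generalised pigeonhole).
n = (38 − 1)·10 + 1 = 371

By the generalised pigeonhole principle, to guarantee some box contains ≥ r objects we need more than (r − 1) · k objects total. Threshold: n = (r − 1) · k + 1. With r = 38 and k = 10: n = 37 · 10 + 1 = 370 + 1 = 371. For n = 370 = 37 · 10, we can put exactly 37 objects in every box, avoiding 38 in any single one — so 371 is tight.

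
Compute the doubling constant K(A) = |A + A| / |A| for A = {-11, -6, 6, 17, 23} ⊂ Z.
K = |A + A| / |A| = 14/5

Enumerate A + A = {a + b : a, b ∈ A}. With |A| = 5, there are |A|^2 = 25 ordered sum pairs; collecting distinct values, A + A = {-22, -17, -12, -5, 0, 6, 11, 12, 17, 23, 29, 34, 40, 46}, so |A + A| = 14. Thus K = 14/5. For comparison, the minimum possible |A + A| over all 5-element sets is 2·5 − 1 = 9 (so min K = 9/5), attained only by arithmetic progressions.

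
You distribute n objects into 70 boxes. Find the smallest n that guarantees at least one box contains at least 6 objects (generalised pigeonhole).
n = (6 − 1)·70 + 1 = 351

By the generalised pigeonhole principle, to guarantee some box contains ≥ r objects we need more than (r − 1) · k objects total. Threshold: n = (r − 1) · k + 1. With r = 6 and k = 70: n = 5 · 70 + 1 = 350 + 1 = 351. For n = 350 = 5 · 70, we can put exactly 5 objects in every box, avoiding 6 in any single one — so 351 is tight.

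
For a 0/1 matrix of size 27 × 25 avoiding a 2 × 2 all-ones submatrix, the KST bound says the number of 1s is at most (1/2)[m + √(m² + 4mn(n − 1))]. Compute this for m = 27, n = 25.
z(27, 25; 2, 2) ≤ (1/2)[27 + √(27² + 4·27·25·24)] = (1/2)[27 + √65529] = 141.4932

Kővári–Sós–Turán: let r_1, ..., r_27 be the row sums and z = Σ r_i the total number of 1s. Each pair of columns can share at most one row with both entries 1 (else a 2×2 all-ones block appears), so Σ_i C(r_i, 2) ≤ C(25, 2) = 300. By convexity Σ_i C(r_i, 2) ≥ 27·C(z/27, 2) = z(z − 27)/(2·27), giving z² − 27z − 27·25·24 ≤ 0 and hence z ≤ (1/2)[27 + √(729 + 4·16200)] = (1/2)[27 + √65529] ≈ (1/2)(27 + 255.9863) = 141.4932.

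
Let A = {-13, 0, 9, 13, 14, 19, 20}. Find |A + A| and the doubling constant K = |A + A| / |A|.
K = |A + A| / |A| = 25/7

Enumerate A + A = {a + b : a, b ∈ A}. With |A| = 7, there are |A|^2 = 49 ordered sum pairs; collecting distinct values, A + A = {-26, -13, -4, 0, 1, 6, 7, 9, 13, 14, 18, 19, 20, 22, 23, 26, 27, 28, 29, 32, 33, 34, 38, 39, 40}, so |A + A| = 25. Thus K = 25/7. For comparison, the minimum possible |A + A| over all 7-element sets is 2·7 − 1 = 13 (so min K = 13/7), attained only by arithmetic progressions.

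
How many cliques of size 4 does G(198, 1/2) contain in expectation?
E[# K_4] = C(198, 4) · (1/2)^C(4, 2) = 62117055 / 2^6 = 970578.984375

For each 4-subset S of vertices (there are C(198, 4) = 62117055 such S), let X_S = 1 if S induces a K_4 (all C(4, 2) = 6 edges present). Then P(X_S = 1) = (1/2)^6 = 1/64. By linearity of expectation, E[# K_4] = C(198, 4) · (1/2)^6 = 62117055 / 64 = 970578.984375.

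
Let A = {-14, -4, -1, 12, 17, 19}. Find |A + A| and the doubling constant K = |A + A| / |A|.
K = |A + A| / |A| = 20/6 = 10/3

Enumerate A + A = {a + b : a, b ∈ A}. With |A| = 6, there are |A|^2 = 36 ordered sum pairs; collecting distinct values, A + A = {-28, -18, -15, -8, -5, -2, 3, 5, 8, 11, 13, 15, 16, 18, 24, 29, 31, 34, 36, 38}, so |A + A| = 20. Thus K = 20/6 = 10/3. For comparison, the minimum possible |A + A| over all 6-element sets is 2·6 − 1 = 11 (so min K = 11/6), attained only by arithmetic progressions.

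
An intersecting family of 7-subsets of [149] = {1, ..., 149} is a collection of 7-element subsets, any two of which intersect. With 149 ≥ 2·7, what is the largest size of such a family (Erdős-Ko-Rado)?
max |F| = C(148, 6) = 13172431272

The Erdős-Ko-Rado theorem states: for n ≥ 2k, an intersecting family of k-subsets of an n-element set has size at most C(n − 1, k − 1), with equality for 'star' families {A ⊆ [n] : |A| = k, i ∈ A} (fix an element i). For n = 149, k = 7: C(148, 6) = 13172431272.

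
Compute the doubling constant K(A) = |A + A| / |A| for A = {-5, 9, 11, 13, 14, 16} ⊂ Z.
K = |A + A| / |A| = 18/6 = 3

Enumerate A + A = {a + b : a, b ∈ A}. With |A| = 6, there are |A|^2 = 36 ordered sum pairs; collecting distinct values, A + A = {-10, 4, 6, 8, 9, 11, 18, 20, 22, 23, 24, 25, 26, 27, 28, 29, 30, 32}, so |A + A| = 18. Thus K = 18/6 = 3. For comparison, the minimum possible |A + A| over all 6-element sets is 2·6 − 1 = 11 (so min K = 11/6), attained only by arithmetic progressions.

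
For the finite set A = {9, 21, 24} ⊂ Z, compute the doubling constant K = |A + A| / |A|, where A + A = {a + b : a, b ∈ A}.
K = |A + A| / |A| = 6/3 = 2

Enumerate A + A = {a + b : a, b ∈ A}. With |A| = 3, there are |A|^2 = 9 ordered sum pairs; collecting distinct values, A + A = {18, 30, 33, 42, 45, 48}, so |A + A| = 6. Thus K = 6/3 = 2. For comparison, the minimum possible |A + A| over all 3-element sets is 2·3 − 1 = 5 (so min K = 5/3), attained only by arithmetic progressions.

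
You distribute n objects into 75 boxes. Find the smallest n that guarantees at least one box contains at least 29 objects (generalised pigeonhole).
n = (29 − 1)·75 + 1 = 2101

By the generalised pigeonhole principle, to guarantee some box contains ≥ r objects we need more than (r − 1) · k objects total. Threshold: n = (r − 1) · k + 1. With r = 29 and k = 75: n = 28 · 75 + 1 = 2100 + 1 = 2101. For n = 2100 = 28 · 75, we can put exactly 28 objects in every box, avoiding 29 in any single one — so 2101 is tight.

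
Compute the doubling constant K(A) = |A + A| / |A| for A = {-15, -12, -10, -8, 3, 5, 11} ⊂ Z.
K = |A + A| / |A| = 25/7

Enumerate A + A = {a + b : a, b ∈ A}. With |A| = 7, there are |A|^2 = 49 ordered sum pairs; collecting distinct values, A + A = {-30, -27, -25, -24, -23, -22, -20, -18, -16, -12, -10, -9, -7, -5, -4, -3, -1, 1, 3, 6, 8, 10, 14, 16, 22}, so |A + A| = 25. Thus K = 25/7. For comparison, the minimum possible |A + A| over all 7-element sets is 2·7 − 1 = 13 (so min K = 13/7), attained only by arithmetic progressions.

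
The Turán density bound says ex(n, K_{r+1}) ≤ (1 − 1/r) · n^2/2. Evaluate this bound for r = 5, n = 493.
Turán density bound = (4/5) · 493^2/2 = 486098/5 ≈ 97219.6

Turán's theorem: ex(n, K_{r+1}) is achieved by the complete r-partite Turán graph T(n, r) with parts as balanced as possible, and is at most (1 − 1/r) · n^2/2. For r = 5, n = 493: the density bound is (4/5) · 243049/2 = 486098/5 ≈ 97219.6. The integer-valued extremum is e(T(493, 5)) = 97219, which is strictly less than the density bound 486098/5 since 5 ∤ 493 (the parts of T(493, 5) cannot all be equal).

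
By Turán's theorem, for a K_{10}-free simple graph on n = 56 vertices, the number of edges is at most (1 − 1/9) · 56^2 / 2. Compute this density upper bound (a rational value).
Turán density bound = (8/9) · 56^2/2 = 12544/9 ≈ 1393.7778

Turán's theorem: ex(n, K_{r+1}) is achieved by the complete r-partite Turán graph T(n, r) with parts as balanced as possible, and is at most (1 − 1/r) · n^2/2. For r = 9, n = 56: the density bound is (8/9) · 3136/2 = 12544/9 ≈ 1393.7778. The integer-valued extremum is e(T(56, 9)) = 1393, which is strictly less than the density bound 12544/9 since 9 ∤ 56 (the parts of T(56, 9) cannot all be equal).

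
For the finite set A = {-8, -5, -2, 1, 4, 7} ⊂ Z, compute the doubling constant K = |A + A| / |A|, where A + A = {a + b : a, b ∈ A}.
K = |A + A| / |A| = 11/6

Enumerate A + A = {a + b : a, b ∈ A}. With |A| = 6, there are |A|^2 = 36 ordered sum pairs; collecting distinct values, A + A = {-16, -13, -10, -7, -4, -1, 2, 5, 8, 11, 14}, so |A + A| = 11. Thus K = 11/6. Here |A + A| = 2|A| − 1 = 11, the minimum possible — so K = 11/6 is minimal, which holds iff A is an arithmetic progression.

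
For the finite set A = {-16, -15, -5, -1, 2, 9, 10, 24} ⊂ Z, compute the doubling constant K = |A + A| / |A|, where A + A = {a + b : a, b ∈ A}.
K = |A + A| / |A| = 30/8 = 15/4

Enumerate A + A = {a + b : a, b ∈ A}. With |A| = 8, there are |A|^2 = 64 ordered sum pairs; collecting distinct values, A + A = {-32, -31, -30, -21, -20, -17, -16, -14, -13, -10, -7, -6, -5, -3, -2, 1, 4, 5, 8, 9, 11, 12, 18, 19, 20, 23, 26, 33, 34, 48}, so |A + A| = 30. Thus K = 30/8 = 15/4. For comparison, the minimum possible |A + A| over all 8-element sets is 2·8 − 1 = 15 (so min K = 15/8), attained only by arithmetic progressions.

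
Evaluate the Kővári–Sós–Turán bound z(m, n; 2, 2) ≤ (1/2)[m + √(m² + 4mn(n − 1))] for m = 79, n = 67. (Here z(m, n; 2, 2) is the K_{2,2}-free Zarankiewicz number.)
z(79, 67; 2, 2) ≤ (1/2)[79 + √(79² + 4·79·67·66)] = (1/2)[79 + √1403593] = 631.8667

Kővári–Sós–Turán: let r_1, ..., r_79 be the row sums and z = Σ r_i the total number of 1s. Each pair of columns can share at most one row with both entries 1 (else a 2×2 all-ones block appears), so Σ_i C(r_i, 2) ≤ C(67, 2) = 2211. By convexity Σ_i C(r_i, 2) ≥ 79·C(z/79, 2) = z(z − 79)/(2·79), giving z² − 79z − 79·67·66 ≤ 0 and hence z ≤ (1/2)[79 + √(6241 + 4·349338)] = (1/2)[79 + √1403593] ≈ (1/2)(79 + 1184.7333) = 631.8667.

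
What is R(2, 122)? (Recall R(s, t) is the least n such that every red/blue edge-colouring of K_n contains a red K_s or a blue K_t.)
R(2, 122) = 122

R(2, k) = k for all k ≥ 2: in a 2-colouring of K_k, either some edge is red (a red K_2) or all edges are blue (a blue K_k). And K_{121} coloured all-blue has no blue K_122, so R(2, 122) > 121. Hence R(2, 122) = 122.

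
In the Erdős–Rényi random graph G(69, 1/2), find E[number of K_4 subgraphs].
E[# K_4] = C(69, 4) · (1/2)^C(4, 2) = 864501 / 2^6 = 13507.828125

For each 4-subset S of vertices (there are C(69, 4) = 864501 such S), let X_S = 1 if S induces a K_4 (all C(4, 2) = 6 edges present). Then P(X_S = 1) = (1/2)^6 = 1/64. By linearity of expectation, E[# K_4] = C(69, 4) · (1/2)^6 = 864501 / 64 = 13507.828125.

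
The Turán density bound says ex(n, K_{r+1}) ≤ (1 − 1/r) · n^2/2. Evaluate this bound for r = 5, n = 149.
Turán density bound = (4/5) · 149^2/2 = 44402/5 ≈ 8880.4

Turán's theorem: ex(n, K_{r+1}) is achieved by the complete r-partite Turán graph T(n, r) with parts as balanced as possible, and is at most (1 − 1/r) · n^2/2. For r = 5, n = 149: the density bound is (4/5) · 22201/2 = 44402/5 ≈ 8880.4. The integer-valued extremum is e(T(149, 5)) = 8880, which is strictly less than the density bound 44402/5 since 5 ∤ 149 (the parts of T(149, 5) cannot all be equal).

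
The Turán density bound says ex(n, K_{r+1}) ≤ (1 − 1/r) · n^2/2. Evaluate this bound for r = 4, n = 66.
Turán density bound = (3/4) · 66^2/2 = 3267/2 ≈ 1633.5

Turán's theorem: ex(n, K_{r+1}) is achieved by the complete r-partite Turán graph T(n, r) with parts as balanced as possible, and is at most (1 − 1/r) · n^2/2. For r = 4, n = 66: the density bound is (3/4) · 4356/2 = 3267/2 ≈ 1633.5. The integer-valued extremum is e(T(66, 4)) = 1633, which is strictly less than the density bound 3267/2 since 4 ∤ 66 (the parts of T(66, 4) cannot all be equal).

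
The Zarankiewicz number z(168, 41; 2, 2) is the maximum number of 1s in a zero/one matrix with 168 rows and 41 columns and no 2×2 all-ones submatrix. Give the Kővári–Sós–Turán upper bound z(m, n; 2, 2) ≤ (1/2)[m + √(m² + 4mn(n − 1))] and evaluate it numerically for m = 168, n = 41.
z(168, 41; 2, 2) ≤ (1/2)[168 + √(168² + 4·168·41·40)] = (1/2)[168 + √1130304] = 615.5788

Kővári–Sós–Turán: let r_1, ..., r_168 be the row sums and z = Σ r_i the total number of 1s. Each pair of columns can share at most one row with both entries 1 (else a 2×2 all-ones block appears), so Σ_i C(r_i, 2) ≤ C(41, 2) = 820. By convexity Σ_i C(r_i, 2) ≥ 168·C(z/168, 2) = z(z − 168)/(2·168), giving z² − 168z − 168·41·40 ≤ 0 and hence z ≤ (1/2)[168 + √(28224 + 4·275520)] = (1/2)[168 + √1130304] ≈ (1/2)(168 + 1063.1576) = 615.5788.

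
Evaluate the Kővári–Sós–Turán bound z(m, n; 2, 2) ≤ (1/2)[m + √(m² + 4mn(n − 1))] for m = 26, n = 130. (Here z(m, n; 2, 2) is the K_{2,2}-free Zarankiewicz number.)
z(26, 130; 2, 2) ≤ (1/2)[26 + √(26² + 4·26·130·129)] = (1/2)[26 + √1744756] = 673.4461

Kővári–Sós–Turán: let r_1, ..., r_26 be the row sums and z = Σ r_i the total number of 1s. Each pair of columns can share at most one row with both entries 1 (else a 2×2 all-ones block appears), so Σ_i C(r_i, 2) ≤ C(130, 2) = 8385. By convexity Σ_i C(r_i, 2) ≥ 26·C(z/26, 2) = z(z − 26)/(2·26), giving z² − 26z − 26·130·129 ≤ 0 and hence z ≤ (1/2)[26 + √(676 + 4·436020)] = (1/2)[26 + √1744756] ≈ (1/2)(26 + 1320.8921) = 673.4461.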